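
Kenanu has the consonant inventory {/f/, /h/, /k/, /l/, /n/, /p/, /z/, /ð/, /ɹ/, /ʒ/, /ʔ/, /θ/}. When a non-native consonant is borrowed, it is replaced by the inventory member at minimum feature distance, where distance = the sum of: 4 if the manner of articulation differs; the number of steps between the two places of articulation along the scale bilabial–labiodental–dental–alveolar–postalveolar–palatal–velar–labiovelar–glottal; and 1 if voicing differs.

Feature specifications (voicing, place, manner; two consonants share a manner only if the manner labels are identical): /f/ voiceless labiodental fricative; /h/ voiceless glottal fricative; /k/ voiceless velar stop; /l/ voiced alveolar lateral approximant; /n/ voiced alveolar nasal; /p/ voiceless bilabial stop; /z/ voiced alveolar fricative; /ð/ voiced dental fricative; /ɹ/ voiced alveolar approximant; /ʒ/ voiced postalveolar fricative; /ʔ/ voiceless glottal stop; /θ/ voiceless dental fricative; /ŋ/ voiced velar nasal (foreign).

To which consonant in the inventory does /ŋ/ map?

/n/ is closest: same manner (nasal), place distance 3 (velar→alveolar), same voicing; total 3. Next closest is /k/ at distance 5.

n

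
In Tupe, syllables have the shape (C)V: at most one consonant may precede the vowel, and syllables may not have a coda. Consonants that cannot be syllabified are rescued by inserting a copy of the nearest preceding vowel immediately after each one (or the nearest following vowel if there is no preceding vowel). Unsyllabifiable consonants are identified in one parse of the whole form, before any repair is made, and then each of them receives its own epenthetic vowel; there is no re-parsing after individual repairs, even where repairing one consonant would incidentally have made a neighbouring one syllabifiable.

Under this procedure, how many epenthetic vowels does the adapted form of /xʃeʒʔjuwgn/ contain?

The unsyllabifiable consonants are /x/, /ʒ/, /ʔ/, /w/, /g/, /n/; each receives one epenthetic vowel.

6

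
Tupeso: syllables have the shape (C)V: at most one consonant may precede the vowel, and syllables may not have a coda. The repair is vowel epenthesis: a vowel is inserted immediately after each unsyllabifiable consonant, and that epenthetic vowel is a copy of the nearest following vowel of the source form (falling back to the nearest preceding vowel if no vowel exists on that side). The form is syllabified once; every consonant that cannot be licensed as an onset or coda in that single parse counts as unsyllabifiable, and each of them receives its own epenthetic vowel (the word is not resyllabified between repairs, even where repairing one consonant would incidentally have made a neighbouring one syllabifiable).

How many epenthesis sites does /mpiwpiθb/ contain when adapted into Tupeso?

The unsyllabifiable consonants are /m/, /w/, /θ/, /b/; each receives one epenthetic vowel.

4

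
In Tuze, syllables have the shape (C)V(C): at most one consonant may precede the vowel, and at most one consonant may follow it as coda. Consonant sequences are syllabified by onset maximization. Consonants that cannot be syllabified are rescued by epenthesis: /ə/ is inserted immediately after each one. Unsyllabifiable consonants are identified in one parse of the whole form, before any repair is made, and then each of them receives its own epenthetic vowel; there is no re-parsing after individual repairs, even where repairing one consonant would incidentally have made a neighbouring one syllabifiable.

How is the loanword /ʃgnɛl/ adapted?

ʃəgənɛl

Under (C)V(C), the unsyllabifiable consonants are /ʃ/, /g/ (at most one coda consonant is licensed; onsets are limited to one consonant).
Epenthesis after each stranded consonant: /ʃ/ → /ʃə/, /g/ → /gə/.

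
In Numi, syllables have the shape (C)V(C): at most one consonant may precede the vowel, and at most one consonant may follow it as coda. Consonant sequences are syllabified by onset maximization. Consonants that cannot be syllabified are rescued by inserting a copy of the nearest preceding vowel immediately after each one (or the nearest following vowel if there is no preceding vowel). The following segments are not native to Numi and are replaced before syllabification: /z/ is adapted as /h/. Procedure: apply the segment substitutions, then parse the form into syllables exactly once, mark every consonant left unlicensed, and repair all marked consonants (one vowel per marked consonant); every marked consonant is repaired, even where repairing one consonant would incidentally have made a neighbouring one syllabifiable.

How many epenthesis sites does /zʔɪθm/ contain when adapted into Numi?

2

After substitution the input is /hʔɪθm/.
The unsyllabifiable consonants are /h/, /m/; each receives one epenthetic vowel.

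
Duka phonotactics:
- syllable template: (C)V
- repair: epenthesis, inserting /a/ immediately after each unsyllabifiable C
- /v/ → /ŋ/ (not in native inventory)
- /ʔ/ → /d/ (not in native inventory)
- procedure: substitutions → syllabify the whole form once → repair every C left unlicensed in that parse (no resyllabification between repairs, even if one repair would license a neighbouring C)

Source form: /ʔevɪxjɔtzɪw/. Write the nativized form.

Substitution: /ʔ/ → /d/, /v/ → /ŋ/, giving /deŋɪxjɔtzɪw/.
Syllabifying with onset maximization leaves /x/, /t/, /w/ stranded (no codas are permitted; onsets are limited to one consonant).
Inserting the epenthetic vowel yields /x/ → /xa/, /t/ → /ta/, /w/ → /wa/.

deŋɪxajɔtazɪwa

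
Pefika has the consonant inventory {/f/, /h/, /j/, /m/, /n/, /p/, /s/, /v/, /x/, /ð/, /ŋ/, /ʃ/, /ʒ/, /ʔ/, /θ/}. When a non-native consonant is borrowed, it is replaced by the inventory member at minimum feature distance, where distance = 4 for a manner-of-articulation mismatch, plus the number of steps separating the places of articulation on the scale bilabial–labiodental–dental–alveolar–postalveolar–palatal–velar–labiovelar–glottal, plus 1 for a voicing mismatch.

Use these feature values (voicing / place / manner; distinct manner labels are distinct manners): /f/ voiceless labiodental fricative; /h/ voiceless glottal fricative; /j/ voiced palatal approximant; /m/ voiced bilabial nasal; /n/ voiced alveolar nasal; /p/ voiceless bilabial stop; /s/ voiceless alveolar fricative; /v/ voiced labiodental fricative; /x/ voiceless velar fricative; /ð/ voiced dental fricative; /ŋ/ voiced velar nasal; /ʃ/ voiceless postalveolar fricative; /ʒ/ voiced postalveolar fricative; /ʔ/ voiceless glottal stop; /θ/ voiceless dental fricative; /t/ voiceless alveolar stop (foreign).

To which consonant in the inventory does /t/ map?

p

/p/ is closest: same manner (stop), place distance 3 (alveolar→bilabial), same voicing; total 3. Next closest is /s/ at distance 4.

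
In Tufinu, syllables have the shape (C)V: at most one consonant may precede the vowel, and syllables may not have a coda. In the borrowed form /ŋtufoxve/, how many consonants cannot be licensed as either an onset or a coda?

Under (C)V, the unsyllabifiable consonants are /ŋ/, /x/ (no codas are permitted; onsets are limited to one consonant).

2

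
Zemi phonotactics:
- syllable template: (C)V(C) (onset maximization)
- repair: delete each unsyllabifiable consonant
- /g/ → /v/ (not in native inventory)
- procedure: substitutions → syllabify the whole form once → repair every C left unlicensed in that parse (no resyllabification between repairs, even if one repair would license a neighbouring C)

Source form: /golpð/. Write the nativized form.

Substitution: /g/ → /v/, giving /volpð/.
Under (C)V(C), the unsyllabifiable consonants are /p/, /ð/ (at most one coda consonant is licensed; onsets are limited to one consonant).
Each unlicensed consonant is deleted: /p/, /ð/.

vol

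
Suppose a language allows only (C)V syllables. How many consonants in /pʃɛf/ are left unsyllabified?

Under (C)V, the unsyllabifiable consonants are /p/, /f/ (no codas are permitted; onsets are limited to one consonant).

2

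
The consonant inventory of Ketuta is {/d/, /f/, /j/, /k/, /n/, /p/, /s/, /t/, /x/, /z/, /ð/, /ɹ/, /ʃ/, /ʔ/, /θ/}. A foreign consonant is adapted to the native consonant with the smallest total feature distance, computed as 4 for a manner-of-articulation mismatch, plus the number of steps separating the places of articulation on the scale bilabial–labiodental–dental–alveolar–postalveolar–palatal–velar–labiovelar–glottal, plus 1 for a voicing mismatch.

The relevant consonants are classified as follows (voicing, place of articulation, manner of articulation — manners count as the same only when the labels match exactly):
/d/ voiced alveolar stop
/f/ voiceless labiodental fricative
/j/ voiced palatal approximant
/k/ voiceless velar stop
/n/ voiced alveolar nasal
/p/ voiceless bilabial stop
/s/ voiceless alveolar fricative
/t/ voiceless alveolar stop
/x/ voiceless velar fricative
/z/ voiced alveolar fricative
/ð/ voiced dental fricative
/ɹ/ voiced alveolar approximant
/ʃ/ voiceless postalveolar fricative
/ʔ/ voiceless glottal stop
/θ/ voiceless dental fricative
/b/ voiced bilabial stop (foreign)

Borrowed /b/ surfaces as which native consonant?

/p/ is closest: same manner (stop), place distance 0 (bilabial→bilabial), voicing differs (+1); total 1. Next closest is /d/ at distance 3.

p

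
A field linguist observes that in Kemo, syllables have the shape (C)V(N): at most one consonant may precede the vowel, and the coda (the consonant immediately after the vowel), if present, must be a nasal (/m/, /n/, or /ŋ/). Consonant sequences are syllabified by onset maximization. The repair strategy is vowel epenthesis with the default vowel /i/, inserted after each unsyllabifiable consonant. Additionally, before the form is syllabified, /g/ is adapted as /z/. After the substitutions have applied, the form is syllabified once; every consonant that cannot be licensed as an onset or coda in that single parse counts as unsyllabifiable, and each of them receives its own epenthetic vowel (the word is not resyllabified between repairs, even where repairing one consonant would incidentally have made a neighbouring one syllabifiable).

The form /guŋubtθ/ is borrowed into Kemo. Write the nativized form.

Substitution: /g/ → /z/, giving /zuŋubtθ/.
Under (C)V(N), the unsyllabifiable consonants are /b/, /t/, /θ/ (only a nasal (/m/, /n/, or /ŋ/) is licensed in coda position; onsets are limited to one consonant).
Inserting the epenthetic vowel yields /b/ → /bi/, /t/ → /ti/, /θ/ → /θi/.

zuŋubitiθi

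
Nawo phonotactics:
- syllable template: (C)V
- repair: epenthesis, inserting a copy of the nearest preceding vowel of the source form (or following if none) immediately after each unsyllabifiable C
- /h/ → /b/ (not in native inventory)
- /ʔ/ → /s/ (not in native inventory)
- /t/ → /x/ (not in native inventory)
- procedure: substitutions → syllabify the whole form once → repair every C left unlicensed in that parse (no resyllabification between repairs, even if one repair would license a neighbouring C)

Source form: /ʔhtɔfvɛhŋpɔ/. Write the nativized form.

sɔbɔxɔfɔvɛbɛŋɛpɔ

Substitution: /ʔ/ → /s/, /h/ → /b/, /t/ → /x/, giving /sbxɔfvɛbŋpɔ/.
Under (C)V, the unsyllabifiable consonants are /s/, /b/, /f/, /b/, /ŋ/ (no codas are permitted; onsets are limited to one consonant).
Inserting the epenthetic vowel yields /s/ → /sɔ/, /b/ → /bɔ/, /f/ → /fɔ/, /b/ → /bɛ/, /ŋ/ → /ŋɛ/.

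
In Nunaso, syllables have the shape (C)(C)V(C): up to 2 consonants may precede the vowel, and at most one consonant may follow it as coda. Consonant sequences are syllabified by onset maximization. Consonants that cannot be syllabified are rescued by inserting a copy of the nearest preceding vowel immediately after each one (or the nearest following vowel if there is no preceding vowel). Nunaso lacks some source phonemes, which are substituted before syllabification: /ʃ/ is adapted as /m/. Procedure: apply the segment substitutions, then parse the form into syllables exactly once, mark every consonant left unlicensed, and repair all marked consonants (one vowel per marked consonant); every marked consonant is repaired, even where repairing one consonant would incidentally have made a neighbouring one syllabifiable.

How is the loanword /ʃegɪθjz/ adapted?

Substitution: /ʃ/ → /m/, giving /megɪθjz/.
Syllabifying with onset maximization leaves /j/, /z/ stranded (at most one coda consonant is licensed; onsets may contain at most 2 consonants).
Each unlicensed consonant becomes the onset of a new syllable: /j/ → /jɪ/, /z/ → /zɪ/.

megɪθjɪzɪ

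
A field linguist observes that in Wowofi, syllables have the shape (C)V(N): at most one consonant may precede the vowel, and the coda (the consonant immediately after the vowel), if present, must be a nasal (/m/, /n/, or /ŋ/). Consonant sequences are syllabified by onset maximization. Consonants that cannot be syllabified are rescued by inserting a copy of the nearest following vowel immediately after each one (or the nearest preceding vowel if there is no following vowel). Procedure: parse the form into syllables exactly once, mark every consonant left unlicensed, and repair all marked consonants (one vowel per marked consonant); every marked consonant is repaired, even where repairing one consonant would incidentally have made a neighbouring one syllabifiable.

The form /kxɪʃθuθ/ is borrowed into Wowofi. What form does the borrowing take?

Syllabifying with onset maximization leaves /k/, /ʃ/, /θ/ stranded (only a nasal (/m/, /n/, or /ŋ/) is licensed in coda position; onsets are limited to one consonant).
Each unlicensed consonant becomes the onset of a new syllable: /k/ → /kɪ/, /ʃ/ → /ʃu/, /θ/ → /θu/.

kɪxɪʃuθuθu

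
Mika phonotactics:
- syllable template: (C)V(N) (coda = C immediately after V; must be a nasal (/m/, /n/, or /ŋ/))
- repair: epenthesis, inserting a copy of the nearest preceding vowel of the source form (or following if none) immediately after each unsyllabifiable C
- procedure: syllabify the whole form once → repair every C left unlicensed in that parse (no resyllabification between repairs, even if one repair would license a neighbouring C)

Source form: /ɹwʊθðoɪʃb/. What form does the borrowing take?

ɹʊwʊθʊðoɪʃɪbɪ

Syllabifying with onset maximization leaves /ɹ/, /θ/, /ʃ/, /b/ stranded (only a nasal (/m/, /n/, or /ŋ/) is licensed in coda position; onsets are limited to one consonant).
Epenthesis after each stranded consonant: /ɹ/ → /ɹʊ/, /θ/ → /θʊ/, /ʃ/ → /ʃɪ/, /b/ → /bɪ/.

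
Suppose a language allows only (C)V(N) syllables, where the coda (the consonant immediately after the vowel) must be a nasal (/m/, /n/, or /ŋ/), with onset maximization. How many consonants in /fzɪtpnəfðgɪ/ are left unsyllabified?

5

The consonants /f/, /t/, /p/, /f/, /ð/ cannot be parsed into a legal (C)V(N) syllable (only a nasal (/m/, /n/, or /ŋ/) is licensed in coda position; onsets are limited to one consonant).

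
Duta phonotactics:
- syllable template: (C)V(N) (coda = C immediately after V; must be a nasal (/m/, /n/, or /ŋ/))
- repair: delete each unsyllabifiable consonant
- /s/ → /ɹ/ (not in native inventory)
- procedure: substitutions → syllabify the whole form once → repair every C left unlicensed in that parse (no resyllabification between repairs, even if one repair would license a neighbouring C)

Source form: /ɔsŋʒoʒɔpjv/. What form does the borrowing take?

Substitution: /s/ → /ɹ/, giving /ɔɹŋʒoʒɔpjv/.
Syllabifying with onset maximization leaves /ɹ/, /ŋ/, /p/, /j/, /v/ stranded (only a nasal (/m/, /n/, or /ŋ/) is licensed in coda position; onsets are limited to one consonant).
Each unlicensed consonant is deleted: /ɹ/, /ŋ/, /p/, /j/, /v/.

ɔʒoʒɔ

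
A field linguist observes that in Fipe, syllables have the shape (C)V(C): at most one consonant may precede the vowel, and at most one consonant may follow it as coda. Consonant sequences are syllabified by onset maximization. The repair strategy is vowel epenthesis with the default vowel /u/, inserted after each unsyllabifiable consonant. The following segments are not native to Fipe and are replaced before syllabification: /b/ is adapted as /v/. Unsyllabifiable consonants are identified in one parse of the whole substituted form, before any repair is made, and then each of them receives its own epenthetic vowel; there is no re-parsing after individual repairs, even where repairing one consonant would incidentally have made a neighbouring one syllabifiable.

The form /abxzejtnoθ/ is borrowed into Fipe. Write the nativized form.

Substitution: /b/ → /v/, giving /avxzejtnoθ/.
The consonants /x/, /t/ cannot be parsed into a legal (C)V(C) syllable (at most one coda consonant is licensed; onsets are limited to one consonant).
Each unlicensed consonant becomes the onset of a new syllable: /x/ → /xu/, /t/ → /tu/.

avxuzejtunoθ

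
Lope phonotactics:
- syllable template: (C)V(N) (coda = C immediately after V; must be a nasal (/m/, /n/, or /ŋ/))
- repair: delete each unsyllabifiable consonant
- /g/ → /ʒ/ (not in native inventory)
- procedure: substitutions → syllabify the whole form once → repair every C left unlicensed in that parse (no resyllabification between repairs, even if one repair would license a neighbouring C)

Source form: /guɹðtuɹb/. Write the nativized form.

Substitution: /g/ → /ʒ/, giving /ʒuɹðtuɹb/.
Under (C)V(N), the unsyllabifiable consonants are /ɹ/, /ð/, /ɹ/, /b/ (only a nasal (/m/, /n/, or /ŋ/) is licensed in coda position; onsets are limited to one consonant).
Deletion applies to /ɹ/, /ð/, /ɹ/, /b/.

ʒutu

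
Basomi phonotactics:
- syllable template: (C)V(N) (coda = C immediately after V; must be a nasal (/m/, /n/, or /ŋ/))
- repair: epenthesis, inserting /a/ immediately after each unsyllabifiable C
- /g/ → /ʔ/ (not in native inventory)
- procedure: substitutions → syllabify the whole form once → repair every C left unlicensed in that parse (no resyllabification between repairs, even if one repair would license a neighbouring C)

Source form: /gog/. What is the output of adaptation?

Substitution: /g/ → /ʔ/, giving /ʔoʔ/.
The consonants /ʔ/ cannot be parsed into a legal (C)V(N) syllable (only a nasal (/m/, /n/, or /ŋ/) is licensed in coda position; onsets are limited to one consonant).
Epenthesis after each stranded consonant: /ʔ/ → /ʔa/.

ʔoʔa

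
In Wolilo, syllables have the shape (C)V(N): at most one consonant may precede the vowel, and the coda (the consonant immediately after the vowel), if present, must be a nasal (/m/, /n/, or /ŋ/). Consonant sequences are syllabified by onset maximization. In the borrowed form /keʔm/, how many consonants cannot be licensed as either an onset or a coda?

2

Syllabifying with onset maximization leaves /ʔ/, /m/ stranded (only a nasal (/m/, /n/, or /ŋ/) is licensed in coda position; onsets are limited to one consonant).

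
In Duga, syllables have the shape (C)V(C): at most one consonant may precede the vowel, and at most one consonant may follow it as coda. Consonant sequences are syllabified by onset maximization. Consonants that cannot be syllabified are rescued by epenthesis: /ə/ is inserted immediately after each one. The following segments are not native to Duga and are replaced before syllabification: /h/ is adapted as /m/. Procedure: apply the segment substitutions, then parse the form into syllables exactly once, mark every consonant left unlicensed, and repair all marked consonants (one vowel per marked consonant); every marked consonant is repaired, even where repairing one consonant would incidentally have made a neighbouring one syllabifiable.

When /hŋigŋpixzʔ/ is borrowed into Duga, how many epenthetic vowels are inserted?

After substitution the input is /mŋigŋpixzʔ/.
The unsyllabifiable consonants are /m/, /ŋ/, /z/, /ʔ/; each receives one epenthetic vowel.

4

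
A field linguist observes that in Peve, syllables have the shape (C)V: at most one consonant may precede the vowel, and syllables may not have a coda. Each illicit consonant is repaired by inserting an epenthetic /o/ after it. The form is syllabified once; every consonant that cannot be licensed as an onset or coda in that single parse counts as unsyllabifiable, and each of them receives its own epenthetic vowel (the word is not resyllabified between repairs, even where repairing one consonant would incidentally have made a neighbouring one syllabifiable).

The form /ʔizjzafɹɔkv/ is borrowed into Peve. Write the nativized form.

ʔizojozafoɹɔkovo

Syllabifying with onset maximization leaves /z/, /j/, /f/, /k/, /v/ stranded (no codas are permitted; onsets are limited to one consonant).
Epenthesis after each stranded consonant: /z/ → /zo/, /j/ → /jo/, /f/ → /fo/, /k/ → /ko/, /v/ → /vo/.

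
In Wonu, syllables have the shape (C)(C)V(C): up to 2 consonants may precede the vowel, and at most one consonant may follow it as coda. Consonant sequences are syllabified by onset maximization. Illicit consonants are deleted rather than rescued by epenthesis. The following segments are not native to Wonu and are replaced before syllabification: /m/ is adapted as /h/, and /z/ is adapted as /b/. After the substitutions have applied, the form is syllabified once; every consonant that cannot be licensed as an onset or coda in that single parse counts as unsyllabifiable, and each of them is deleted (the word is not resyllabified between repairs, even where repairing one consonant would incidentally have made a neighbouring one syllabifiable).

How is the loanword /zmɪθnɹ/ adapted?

Substitution: /z/ → /b/, /m/ → /h/, giving /bhɪθnɹ/.
The consonants /n/, /ɹ/ cannot be parsed into a legal (C)(C)V(C) syllable (at most one coda consonant is licensed; onsets may contain at most 2 consonants).
Deletion applies to /n/, /ɹ/.

bhɪθ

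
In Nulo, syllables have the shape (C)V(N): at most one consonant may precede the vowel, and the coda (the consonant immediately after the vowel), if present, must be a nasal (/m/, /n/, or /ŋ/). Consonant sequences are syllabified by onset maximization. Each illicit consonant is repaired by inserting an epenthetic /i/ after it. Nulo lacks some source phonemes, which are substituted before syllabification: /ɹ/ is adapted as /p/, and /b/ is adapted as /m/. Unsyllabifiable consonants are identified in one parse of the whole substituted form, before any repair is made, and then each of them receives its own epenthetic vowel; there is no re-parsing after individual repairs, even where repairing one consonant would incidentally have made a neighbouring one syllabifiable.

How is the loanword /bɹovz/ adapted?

mipovizi

Substitution: /b/ → /m/, /ɹ/ → /p/, giving /mpovz/.
Under (C)V(N), the unsyllabifiable consonants are /m/, /v/, /z/ (only a nasal (/m/, /n/, or /ŋ/) is licensed in coda position; onsets are limited to one consonant).
Each unlicensed consonant becomes the onset of a new syllable: /m/ → /mi/, /v/ → /vi/, /z/ → /zi/.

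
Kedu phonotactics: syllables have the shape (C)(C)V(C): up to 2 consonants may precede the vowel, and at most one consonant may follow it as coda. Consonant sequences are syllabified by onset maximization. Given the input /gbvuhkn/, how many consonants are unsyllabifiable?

Syllabifying with onset maximization leaves /g/, /k/, /n/ stranded (at most one coda consonant is licensed; onsets may contain at most 2 consonants).

3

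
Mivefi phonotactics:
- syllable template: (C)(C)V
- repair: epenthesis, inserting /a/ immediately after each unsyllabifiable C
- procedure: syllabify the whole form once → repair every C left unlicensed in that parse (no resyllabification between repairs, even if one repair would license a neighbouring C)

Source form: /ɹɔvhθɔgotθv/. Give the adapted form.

ɹɔvahθɔgotaθava

Under (C)(C)V, the unsyllabifiable consonants are /v/, /t/, /θ/, /v/ (no codas are permitted; onsets may contain at most 2 consonants).
Each unlicensed consonant becomes the onset of a new syllable: /v/ → /va/, /t/ → /ta/, /θ/ → /θa/, /v/ → /va/.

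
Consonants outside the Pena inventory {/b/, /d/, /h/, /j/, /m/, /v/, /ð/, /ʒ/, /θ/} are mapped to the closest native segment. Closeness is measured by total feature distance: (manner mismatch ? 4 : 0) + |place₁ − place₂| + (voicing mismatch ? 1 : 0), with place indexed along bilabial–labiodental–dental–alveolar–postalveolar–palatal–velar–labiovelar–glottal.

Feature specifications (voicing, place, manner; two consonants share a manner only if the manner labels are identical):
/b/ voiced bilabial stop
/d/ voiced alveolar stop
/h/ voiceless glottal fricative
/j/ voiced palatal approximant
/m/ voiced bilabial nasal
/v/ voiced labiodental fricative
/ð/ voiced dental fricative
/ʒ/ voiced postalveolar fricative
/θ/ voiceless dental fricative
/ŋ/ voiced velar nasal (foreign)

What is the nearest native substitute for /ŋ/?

/j/ is closest: manner differs (nasal→approximant, +4), place distance 1 (velar→palatal), same voicing; total 5. Next closest is /m/ at distance 6.

j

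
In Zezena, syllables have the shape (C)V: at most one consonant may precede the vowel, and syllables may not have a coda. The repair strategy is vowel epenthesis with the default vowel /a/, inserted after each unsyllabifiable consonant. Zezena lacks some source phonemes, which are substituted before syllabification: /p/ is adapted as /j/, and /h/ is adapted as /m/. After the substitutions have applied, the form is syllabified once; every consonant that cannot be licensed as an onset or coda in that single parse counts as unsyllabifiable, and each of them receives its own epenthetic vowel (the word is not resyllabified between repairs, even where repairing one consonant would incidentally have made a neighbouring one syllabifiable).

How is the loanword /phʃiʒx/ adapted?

Substitution: /p/ → /j/, /h/ → /m/, giving /jmʃiʒx/.
Under (C)V, the unsyllabifiable consonants are /j/, /m/, /ʒ/, /x/ (no codas are permitted; onsets are limited to one consonant).
Inserting the epenthetic vowel yields /j/ → /ja/, /m/ → /ma/, /ʒ/ → /ʒa/, /x/ → /xa/.

jamaʃiʒaxa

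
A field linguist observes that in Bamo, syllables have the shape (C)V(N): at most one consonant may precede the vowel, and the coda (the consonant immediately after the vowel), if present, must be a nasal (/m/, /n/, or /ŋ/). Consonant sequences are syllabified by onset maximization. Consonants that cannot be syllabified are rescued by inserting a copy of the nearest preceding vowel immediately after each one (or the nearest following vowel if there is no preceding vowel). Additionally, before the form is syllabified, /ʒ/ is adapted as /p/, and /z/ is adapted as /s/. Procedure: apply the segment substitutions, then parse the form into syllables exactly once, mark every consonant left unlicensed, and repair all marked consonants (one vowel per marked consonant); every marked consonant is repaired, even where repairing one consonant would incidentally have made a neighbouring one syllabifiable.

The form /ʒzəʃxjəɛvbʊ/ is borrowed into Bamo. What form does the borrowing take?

pəsəʃəxəjəɛvɛbʊ

Substitution: /ʒ/ → /p/, /z/ → /s/, giving /psəʃxjəɛvbʊ/.
Under (C)V(N), the unsyllabifiable consonants are /p/, /ʃ/, /x/, /v/ (only a nasal (/m/, /n/, or /ŋ/) is licensed in coda position; onsets are limited to one consonant).
Each unlicensed consonant becomes the onset of a new syllable: /p/ → /pə/, /ʃ/ → /ʃə/, /x/ → /xə/, /v/ → /vɛ/.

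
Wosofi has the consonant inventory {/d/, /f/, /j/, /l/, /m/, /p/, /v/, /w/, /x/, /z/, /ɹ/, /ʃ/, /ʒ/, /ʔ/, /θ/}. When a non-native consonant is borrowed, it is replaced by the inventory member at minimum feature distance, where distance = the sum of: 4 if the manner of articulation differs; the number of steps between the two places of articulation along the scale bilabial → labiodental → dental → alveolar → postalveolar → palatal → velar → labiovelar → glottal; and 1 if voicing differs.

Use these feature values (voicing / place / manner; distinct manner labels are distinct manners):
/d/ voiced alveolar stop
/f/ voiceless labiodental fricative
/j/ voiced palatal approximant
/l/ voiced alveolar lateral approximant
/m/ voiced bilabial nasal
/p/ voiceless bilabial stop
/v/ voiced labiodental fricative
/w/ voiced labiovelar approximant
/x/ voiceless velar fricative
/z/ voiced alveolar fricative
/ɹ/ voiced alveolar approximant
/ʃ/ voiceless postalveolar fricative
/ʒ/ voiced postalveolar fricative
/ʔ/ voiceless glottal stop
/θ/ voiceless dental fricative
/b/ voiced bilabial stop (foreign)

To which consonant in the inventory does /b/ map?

p

/p/ is closest: same manner (stop), place distance 0 (bilabial→bilabial), voicing differs (+1); total 1. Next closest is /d/ at distance 3.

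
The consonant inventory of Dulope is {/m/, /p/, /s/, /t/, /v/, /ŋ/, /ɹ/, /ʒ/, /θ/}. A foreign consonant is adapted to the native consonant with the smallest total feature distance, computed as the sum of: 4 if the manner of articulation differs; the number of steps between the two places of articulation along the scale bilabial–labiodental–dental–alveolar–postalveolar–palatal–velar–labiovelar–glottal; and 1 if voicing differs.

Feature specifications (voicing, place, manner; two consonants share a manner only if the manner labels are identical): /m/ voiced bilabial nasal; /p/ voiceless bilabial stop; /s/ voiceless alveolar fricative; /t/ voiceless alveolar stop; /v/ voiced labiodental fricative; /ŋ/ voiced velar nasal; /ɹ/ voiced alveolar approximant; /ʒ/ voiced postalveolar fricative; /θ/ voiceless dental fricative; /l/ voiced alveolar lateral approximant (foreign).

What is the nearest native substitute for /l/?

/ɹ/ is closest: manner differs (lateral approximant→approximant, +4), place distance 0 (alveolar→alveolar), same voicing; total 4. Next closest is /s/ at distance 5.

ɹ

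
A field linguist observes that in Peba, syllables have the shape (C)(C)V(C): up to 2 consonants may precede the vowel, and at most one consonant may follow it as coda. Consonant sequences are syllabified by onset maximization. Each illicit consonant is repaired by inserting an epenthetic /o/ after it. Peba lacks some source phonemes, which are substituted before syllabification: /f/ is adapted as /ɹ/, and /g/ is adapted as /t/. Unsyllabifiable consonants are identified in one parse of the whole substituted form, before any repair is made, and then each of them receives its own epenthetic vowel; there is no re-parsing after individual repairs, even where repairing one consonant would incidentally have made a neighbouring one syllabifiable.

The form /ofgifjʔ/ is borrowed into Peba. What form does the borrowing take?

oɹtiɹjoʔo

Substitution: /f/ → /ɹ/, /g/ → /t/, giving /oɹtiɹjʔ/.
Under (C)(C)V(C), the unsyllabifiable consonants are /j/, /ʔ/ (at most one coda consonant is licensed; onsets may contain at most 2 consonants).
Inserting the epenthetic vowel yields /j/ → /jo/, /ʔ/ → /ʔo/.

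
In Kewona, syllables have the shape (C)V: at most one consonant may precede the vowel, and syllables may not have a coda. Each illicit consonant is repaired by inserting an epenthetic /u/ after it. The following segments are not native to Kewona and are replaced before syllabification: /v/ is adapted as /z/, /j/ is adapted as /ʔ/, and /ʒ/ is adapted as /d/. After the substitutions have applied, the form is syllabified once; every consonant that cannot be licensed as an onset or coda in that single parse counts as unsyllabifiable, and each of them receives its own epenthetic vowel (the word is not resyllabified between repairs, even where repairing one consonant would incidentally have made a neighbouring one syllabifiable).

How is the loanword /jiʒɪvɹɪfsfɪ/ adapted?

Substitution: /j/ → /ʔ/, /ʒ/ → /d/, /v/ → /z/, giving /ʔidɪzɹɪfsfɪ/.
The consonants /z/, /f/, /s/ cannot be parsed into a legal (C)V syllable (no codas are permitted; onsets are limited to one consonant).
Each unlicensed consonant becomes the onset of a new syllable: /z/ → /zu/, /f/ → /fu/, /s/ → /su/.

ʔidɪzuɹɪfusufɪ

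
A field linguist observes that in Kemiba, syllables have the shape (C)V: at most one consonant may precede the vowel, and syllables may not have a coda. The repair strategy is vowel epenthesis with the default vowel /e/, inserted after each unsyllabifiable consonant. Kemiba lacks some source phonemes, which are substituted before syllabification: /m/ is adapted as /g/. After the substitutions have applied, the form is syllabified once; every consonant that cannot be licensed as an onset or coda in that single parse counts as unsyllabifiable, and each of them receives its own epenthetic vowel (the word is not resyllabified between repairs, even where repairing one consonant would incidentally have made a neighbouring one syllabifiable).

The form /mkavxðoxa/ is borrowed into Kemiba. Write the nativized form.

gekavexeðoxa

Substitution: /m/ → /g/, giving /gkavxðoxa/.
The consonants /g/, /v/, /x/ cannot be parsed into a legal (C)V syllable (no codas are permitted; onsets are limited to one consonant).
Epenthesis after each stranded consonant: /g/ → /ge/, /v/ → /ve/, /x/ → /xe/.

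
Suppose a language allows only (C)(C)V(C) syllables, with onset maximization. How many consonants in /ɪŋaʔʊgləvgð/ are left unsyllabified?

2

Under (C)(C)V(C), the unsyllabifiable consonants are /g/, /ð/ (at most one coda consonant is licensed; onsets may contain at most 2 consonants).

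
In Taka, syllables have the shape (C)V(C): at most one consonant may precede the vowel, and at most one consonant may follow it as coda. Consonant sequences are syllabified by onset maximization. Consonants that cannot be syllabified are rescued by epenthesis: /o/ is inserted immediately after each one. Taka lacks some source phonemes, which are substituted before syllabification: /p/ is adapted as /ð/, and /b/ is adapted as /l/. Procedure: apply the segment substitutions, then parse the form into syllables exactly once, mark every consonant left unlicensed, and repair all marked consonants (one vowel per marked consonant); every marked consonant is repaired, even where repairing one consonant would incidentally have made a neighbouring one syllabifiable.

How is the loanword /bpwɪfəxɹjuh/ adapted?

loðowɪfəxɹojuh

Substitution: /b/ → /l/, /p/ → /ð/, giving /lðwɪfəxɹjuh/.
Under (C)V(C), the unsyllabifiable consonants are /l/, /ð/, /ɹ/ (at most one coda consonant is licensed; onsets are limited to one consonant).
Each unlicensed consonant becomes the onset of a new syllable: /l/ → /lo/, /ð/ → /ðo/, /ɹ/ → /ɹo/.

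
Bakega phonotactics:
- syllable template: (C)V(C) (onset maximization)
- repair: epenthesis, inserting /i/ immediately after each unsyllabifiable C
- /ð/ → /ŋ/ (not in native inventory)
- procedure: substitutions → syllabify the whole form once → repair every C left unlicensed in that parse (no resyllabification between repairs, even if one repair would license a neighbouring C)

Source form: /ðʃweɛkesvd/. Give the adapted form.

ŋiʃiweɛkesvidi

Substitution: /ð/ → /ŋ/, giving /ŋʃweɛkesvd/.
Under (C)V(C), the unsyllabifiable consonants are /ŋ/, /ʃ/, /v/, /d/ (at most one coda consonant is licensed; onsets are limited to one consonant).
Each unlicensed consonant becomes the onset of a new syllable: /ŋ/ → /ŋi/, /ʃ/ → /ʃi/, /v/ → /vi/, /d/ → /di/.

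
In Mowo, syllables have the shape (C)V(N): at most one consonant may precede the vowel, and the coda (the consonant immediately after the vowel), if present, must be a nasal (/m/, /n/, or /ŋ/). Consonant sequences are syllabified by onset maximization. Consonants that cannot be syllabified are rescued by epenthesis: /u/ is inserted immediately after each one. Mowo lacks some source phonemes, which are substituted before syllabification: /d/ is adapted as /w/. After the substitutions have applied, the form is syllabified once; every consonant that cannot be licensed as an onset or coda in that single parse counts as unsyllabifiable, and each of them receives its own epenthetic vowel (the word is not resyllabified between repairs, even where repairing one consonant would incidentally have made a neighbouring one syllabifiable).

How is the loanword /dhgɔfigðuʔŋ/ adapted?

Substitution: /d/ → /w/, giving /whgɔfigðuʔŋ/.
Syllabifying with onset maximization leaves /w/, /h/, /g/, /ʔ/, /ŋ/ stranded (only a nasal (/m/, /n/, or /ŋ/) is licensed in coda position; onsets are limited to one consonant).
Epenthesis after each stranded consonant: /w/ → /wu/, /h/ → /hu/, /g/ → /gu/, /ʔ/ → /ʔu/, /ŋ/ → /ŋu/.

wuhugɔfiguðuʔuŋu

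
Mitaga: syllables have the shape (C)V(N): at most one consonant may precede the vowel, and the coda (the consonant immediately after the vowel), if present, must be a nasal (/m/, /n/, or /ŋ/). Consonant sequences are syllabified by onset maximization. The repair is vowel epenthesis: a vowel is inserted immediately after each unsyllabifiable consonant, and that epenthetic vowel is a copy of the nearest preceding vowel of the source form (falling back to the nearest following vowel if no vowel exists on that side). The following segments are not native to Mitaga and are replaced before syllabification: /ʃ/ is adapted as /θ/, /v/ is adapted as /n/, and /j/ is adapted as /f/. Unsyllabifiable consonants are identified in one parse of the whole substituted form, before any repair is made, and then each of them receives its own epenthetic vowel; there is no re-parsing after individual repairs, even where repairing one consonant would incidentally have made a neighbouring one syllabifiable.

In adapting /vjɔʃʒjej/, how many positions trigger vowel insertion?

4

After substitution the input is /nfɔθʒfef/.
The unsyllabifiable consonants are /n/, /θ/, /ʒ/, /f/; each receives one epenthetic vowel.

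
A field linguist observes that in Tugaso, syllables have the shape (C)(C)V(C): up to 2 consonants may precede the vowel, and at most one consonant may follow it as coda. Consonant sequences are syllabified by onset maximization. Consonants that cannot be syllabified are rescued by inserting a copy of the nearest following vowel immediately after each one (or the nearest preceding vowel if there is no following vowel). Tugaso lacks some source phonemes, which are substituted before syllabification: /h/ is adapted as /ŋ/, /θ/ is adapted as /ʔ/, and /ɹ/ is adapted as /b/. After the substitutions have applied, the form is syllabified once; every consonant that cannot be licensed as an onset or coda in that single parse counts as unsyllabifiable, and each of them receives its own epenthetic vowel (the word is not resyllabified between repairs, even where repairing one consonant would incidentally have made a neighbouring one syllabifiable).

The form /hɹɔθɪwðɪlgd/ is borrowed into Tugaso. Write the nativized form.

Substitution: /h/ → /ŋ/, /ɹ/ → /b/, /θ/ → /ʔ/, giving /ŋbɔʔɪwðɪlgd/.
Syllabifying with onset maximization leaves /g/, /d/ stranded (at most one coda consonant is licensed; onsets may contain at most 2 consonants).
Epenthesis after each stranded consonant: /g/ → /gɪ/, /d/ → /dɪ/.

ŋbɔʔɪwðɪlgɪdɪ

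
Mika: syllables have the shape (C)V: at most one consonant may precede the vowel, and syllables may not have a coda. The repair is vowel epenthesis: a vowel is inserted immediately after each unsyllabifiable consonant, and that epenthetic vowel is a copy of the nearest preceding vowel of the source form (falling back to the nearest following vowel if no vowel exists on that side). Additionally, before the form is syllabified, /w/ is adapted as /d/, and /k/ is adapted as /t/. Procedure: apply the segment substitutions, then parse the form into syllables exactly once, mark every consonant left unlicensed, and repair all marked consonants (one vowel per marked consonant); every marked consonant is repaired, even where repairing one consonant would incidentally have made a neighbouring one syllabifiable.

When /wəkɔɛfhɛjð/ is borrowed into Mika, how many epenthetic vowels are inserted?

3

After substitution the input is /dətɔɛfhɛjð/.
The unsyllabifiable consonants are /f/, /j/, /ð/; each receives one epenthetic vowel.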